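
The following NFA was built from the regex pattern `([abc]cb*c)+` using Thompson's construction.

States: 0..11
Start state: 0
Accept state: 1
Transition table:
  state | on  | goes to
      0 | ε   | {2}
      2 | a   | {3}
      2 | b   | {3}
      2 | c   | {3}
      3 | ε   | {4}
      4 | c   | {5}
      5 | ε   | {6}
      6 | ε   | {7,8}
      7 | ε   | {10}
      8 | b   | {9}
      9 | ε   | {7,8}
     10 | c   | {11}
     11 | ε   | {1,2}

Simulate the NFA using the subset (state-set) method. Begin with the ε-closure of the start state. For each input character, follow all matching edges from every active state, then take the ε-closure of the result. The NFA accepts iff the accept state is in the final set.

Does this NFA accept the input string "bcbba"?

S₀ = ε-closure({0}) = {0,2}
'b' @ 1: {3,4}
'c' @ 2: {5,6,7,8,10}
'b' @ 3: {7,8,9,10}
'b' @ 4: {7,8,9,10}
'a' @ 5: {}  — state set empty
after full input: {}  (accept=1 not in)

Answer: REJECT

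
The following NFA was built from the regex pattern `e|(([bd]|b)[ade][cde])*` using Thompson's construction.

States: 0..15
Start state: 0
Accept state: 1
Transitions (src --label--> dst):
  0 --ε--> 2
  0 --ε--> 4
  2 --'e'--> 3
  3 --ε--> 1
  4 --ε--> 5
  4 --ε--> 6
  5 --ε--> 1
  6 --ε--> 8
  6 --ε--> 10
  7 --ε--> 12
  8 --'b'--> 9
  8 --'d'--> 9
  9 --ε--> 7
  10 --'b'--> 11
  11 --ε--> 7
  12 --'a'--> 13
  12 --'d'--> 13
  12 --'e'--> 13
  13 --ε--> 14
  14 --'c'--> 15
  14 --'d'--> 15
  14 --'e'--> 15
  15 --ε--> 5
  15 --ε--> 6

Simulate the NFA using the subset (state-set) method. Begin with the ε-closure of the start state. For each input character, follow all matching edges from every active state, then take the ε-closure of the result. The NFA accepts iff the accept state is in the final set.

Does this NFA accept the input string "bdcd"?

start: ε-closure({0}) = {0,1,2,4,5,6,8,10}
'b' @ 1: {7,9,11,12}
'd' @ 2: {13,14}
'c' @ 3: {1,5,6,8,10,15}  ✓accept
'd' @ 4: {7,9,12}
end set {7,9,12} — state 1 not in

Answer: REJECT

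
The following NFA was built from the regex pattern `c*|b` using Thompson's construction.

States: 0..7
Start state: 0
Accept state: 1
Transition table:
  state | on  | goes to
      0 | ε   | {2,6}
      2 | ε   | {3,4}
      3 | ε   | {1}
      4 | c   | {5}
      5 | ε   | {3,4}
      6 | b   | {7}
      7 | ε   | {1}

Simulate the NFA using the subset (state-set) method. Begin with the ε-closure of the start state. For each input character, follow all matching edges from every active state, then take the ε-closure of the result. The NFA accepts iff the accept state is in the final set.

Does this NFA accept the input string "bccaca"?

Answer: REJECT

Derivation:
initial (ε-close {0}): {0,1,2,3,4,6}
'b' @ 1: {1,7}  (accept∈set)
'c' @ 2: {}  — state set empty
rest 'caca' ignored (set empty)
after full input: {}  (accept=1 not in)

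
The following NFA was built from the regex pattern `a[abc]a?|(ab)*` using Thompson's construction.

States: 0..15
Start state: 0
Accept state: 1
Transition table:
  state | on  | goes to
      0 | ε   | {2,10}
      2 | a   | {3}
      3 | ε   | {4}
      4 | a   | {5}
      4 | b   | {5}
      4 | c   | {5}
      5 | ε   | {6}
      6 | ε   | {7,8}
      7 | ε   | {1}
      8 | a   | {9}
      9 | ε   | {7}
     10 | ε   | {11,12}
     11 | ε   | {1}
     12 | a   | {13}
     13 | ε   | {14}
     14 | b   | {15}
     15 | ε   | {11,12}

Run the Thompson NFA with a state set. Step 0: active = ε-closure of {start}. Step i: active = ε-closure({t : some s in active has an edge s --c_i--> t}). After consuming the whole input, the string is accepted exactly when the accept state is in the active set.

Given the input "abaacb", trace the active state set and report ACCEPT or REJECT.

Answer: REJECT

Derivation:
start: ε-closure({0}) = {0,1,2,10,11,12}
'a' @ 1: {3,4,13,14}
'b' @ 2: {1,5,6,7,8,11,12,15}  (accept∈set)
'a' @ 3: {1,7,9,13,14}  (accept∈set)
'a' @ 4: {}  — state set empty
rest 'cb' ignored (set empty)
after full input: {}  (accept=1 not in)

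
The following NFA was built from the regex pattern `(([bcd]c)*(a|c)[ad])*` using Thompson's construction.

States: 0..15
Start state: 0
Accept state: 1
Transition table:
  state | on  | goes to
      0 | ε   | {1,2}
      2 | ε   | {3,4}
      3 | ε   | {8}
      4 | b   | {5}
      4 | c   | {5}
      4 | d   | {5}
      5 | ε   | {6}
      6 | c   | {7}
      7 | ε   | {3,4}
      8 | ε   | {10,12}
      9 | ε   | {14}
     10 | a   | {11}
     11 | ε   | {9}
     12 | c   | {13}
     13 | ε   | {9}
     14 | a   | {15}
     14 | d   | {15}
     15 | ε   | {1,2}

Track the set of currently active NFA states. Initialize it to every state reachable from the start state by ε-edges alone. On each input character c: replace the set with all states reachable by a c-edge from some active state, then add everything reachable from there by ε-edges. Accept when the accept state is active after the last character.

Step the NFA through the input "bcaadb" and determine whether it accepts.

S₀ = ε-closure({0}) = {0,1,2,3,4,8,10,12}
'b' @ 1: {5,6}
'c' @ 2: {3,4,7,8,10,12}
'a' @ 3: {9,11,14}
'a' @ 4: {1,2,3,4,8,10,12,15}  ✓accept
'd' @ 5: {5,6}
'b' @ 6: {}  — no active states
after full input: {}  (accept=1 not in)

Answer: REJECT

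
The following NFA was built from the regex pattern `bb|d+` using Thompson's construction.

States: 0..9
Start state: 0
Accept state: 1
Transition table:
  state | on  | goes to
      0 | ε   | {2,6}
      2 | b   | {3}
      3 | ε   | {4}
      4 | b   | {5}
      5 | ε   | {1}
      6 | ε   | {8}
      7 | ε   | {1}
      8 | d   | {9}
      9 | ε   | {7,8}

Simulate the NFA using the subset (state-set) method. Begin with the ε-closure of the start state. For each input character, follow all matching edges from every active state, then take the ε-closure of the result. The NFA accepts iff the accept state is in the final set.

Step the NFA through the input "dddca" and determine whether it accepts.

Answer: REJECT

Steps:
initial (ε-close {0}): {0,2,6,8}
'd' @ 1: {1,7,8,9}  ✓accept
'd' @ 2: {1,7,8,9}  ✓accept
'd' @ 3: {1,7,8,9}  ✓accept
'c' @ 4: {}  — dead — no transitions
rest 'a' ignored (set empty)
after full input: {}  (accept=1 not in)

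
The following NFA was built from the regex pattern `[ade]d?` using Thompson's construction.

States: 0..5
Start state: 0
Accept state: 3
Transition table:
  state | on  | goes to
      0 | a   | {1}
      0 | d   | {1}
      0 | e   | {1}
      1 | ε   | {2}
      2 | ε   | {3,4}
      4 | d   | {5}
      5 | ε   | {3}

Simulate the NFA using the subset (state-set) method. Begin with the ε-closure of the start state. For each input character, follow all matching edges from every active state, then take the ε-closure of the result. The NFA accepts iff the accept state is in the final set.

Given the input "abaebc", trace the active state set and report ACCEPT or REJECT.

Answer: REJECT

Derivation:
initial (ε-close {0}): {0}
'a' @ 1: {1,2,3,4}  [accepting]
'b' @ 2: {}  — no active states
rest 'aebc' ignored (set empty)
end set {} — state 3 not in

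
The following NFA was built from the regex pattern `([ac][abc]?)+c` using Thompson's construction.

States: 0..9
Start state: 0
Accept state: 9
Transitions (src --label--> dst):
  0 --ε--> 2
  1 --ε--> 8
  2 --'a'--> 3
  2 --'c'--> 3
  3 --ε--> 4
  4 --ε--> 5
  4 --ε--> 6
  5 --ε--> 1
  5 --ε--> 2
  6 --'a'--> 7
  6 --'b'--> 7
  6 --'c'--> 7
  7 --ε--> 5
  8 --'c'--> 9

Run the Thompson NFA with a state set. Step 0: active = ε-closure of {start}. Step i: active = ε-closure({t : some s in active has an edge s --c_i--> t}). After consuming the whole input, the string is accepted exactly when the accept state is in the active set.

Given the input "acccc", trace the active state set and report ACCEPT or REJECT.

Answer: ACCEPT

Derivation:
S₀ = ε-closure({0}) = {0,2}
'a' @ 1: {1,2,3,4,5,6,8}
'c' @ 2: {1,2,3,4,5,6,7,8,9}  [accepting]
'c' @ 3: {1,2,3,4,5,6,7,8,9}  [accepting]
'c' @ 4: {1,2,3,4,5,6,7,8,9}  [accepting]
'c' @ 5: {1,2,3,4,5,6,7,8,9}  [accepting]
final: {1,2,3,4,5,6,7,8,9}; accept 9 in set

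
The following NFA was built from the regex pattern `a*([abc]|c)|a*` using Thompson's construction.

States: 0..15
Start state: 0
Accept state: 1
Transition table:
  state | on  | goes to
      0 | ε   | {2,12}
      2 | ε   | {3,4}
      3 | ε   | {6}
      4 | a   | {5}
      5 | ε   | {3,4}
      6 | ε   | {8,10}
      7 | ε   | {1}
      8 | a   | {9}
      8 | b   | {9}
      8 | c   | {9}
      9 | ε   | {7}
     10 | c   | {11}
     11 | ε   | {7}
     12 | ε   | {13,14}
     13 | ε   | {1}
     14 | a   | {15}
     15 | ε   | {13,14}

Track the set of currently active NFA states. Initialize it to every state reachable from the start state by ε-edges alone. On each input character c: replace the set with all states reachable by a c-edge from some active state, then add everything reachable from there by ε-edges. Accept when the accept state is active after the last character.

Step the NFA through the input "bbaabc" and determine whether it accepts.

Answer: REJECT

Derivation:
start: ε-closure({0}) = {0,1,2,3,4,6,8,10,12,13,14}
'b' @ 1: {1,7,9}  (accept∈set)
'b' @ 2: {}  — dead — no transitions
rest 'aabc' ignored (set empty)
after full input: {}  (accept=1 not in)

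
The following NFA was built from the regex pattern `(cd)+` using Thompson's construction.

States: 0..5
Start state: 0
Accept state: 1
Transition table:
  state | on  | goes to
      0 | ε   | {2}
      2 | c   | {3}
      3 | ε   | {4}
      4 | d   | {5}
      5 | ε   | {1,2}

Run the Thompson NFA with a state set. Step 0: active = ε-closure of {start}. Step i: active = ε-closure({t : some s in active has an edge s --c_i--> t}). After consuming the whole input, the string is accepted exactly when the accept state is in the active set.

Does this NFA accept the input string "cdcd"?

start: ε-closure({0}) = {0,2}
'c' @ 1: {3,4}
'd' @ 2: {1,2,5}  (accept∈set)
'c' @ 3: {3,4}
'd' @ 4: {1,2,5}  (accept∈set)
after full input: {1,2,5}  (accept=1 in)

Answer: ACCEPT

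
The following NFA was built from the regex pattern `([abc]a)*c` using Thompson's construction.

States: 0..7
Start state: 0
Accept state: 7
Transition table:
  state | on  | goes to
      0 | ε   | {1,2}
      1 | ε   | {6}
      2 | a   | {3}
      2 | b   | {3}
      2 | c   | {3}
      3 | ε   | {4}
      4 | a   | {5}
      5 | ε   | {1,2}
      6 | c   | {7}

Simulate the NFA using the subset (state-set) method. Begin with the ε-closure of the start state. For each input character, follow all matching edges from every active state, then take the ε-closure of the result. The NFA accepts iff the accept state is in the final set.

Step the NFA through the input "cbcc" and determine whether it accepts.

Answer: REJECT

Trace:
initial (ε-close {0}): {0,1,2,6}
'c' @ 1: {3,4,7}  [accepting]
'b' @ 2: {}  — state set empty
rest 'cc' ignored (set empty)
end set {} — state 7 not in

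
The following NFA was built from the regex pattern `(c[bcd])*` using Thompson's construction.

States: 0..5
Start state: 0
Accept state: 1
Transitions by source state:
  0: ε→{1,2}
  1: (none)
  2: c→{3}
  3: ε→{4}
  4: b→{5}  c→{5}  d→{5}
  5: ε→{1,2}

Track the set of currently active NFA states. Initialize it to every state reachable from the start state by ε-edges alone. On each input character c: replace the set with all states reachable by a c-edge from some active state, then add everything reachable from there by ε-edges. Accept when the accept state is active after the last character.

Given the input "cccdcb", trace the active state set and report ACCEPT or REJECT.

Answer: ACCEPT

Steps:
initial (ε-close {0}): {0,1,2}
'c' @ 1: {3,4}
'c' @ 2: {1,2,5}  ✓accept
'c' @ 3: {3,4}
'd' @ 4: {1,2,5}  ✓accept
'c' @ 5: {3,4}
'b' @ 6: {1,2,5}  ✓accept
after full input: {1,2,5}  (accept=1 in)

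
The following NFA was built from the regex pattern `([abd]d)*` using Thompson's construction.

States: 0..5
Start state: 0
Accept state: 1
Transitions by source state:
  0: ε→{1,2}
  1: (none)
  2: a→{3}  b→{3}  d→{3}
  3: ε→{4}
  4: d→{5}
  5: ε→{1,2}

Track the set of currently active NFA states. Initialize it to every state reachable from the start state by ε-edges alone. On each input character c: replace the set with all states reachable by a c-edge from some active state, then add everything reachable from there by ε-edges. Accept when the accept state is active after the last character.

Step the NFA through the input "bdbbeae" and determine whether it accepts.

S₀ = ε-closure({0}) = {0,1,2}
'b' @ 1: {3,4}
'd' @ 2: {1,2,5}  ✓accept
'b' @ 3: {3,4}
'b' @ 4: {}  — no active states
rest 'eae' ignored (set empty)
final: {}; accept 1 not in set

Answer: REJECT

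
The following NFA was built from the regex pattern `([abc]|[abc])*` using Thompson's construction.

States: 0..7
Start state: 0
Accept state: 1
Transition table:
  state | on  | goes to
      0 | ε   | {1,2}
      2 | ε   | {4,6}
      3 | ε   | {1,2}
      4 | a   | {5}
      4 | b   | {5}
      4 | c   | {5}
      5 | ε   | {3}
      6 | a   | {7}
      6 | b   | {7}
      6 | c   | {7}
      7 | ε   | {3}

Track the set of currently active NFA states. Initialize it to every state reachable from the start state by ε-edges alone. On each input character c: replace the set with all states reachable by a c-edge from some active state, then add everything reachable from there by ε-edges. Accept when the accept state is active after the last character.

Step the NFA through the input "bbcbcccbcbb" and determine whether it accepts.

Answer: ACCEPT

Derivation:
S₀ = ε-closure({0}) = {0,1,2,4,6}
'b' @ 1: {1,2,3,4,5,6,7}  ✓accept
'b' @ 2: {1,2,3,4,5,6,7}  ✓accept
'c' @ 3: {1,2,3,4,5,6,7}  ✓accept
'b' @ 4: {1,2,3,4,5,6,7}  ✓accept
'c' @ 5: {1,2,3,4,5,6,7}  ✓accept
'c' @ 6: {1,2,3,4,5,6,7}  ✓accept
'c' @ 7: {1,2,3,4,5,6,7}  ✓accept
'b' @ 8: {1,2,3,4,5,6,7}  ✓accept
'c' @ 9: {1,2,3,4,5,6,7}  ✓accept
'b' @ 10: {1,2,3,4,5,6,7}  ✓accept
'b' @ 11: {1,2,3,4,5,6,7}  ✓accept
after full input: {1,2,3,4,5,6,7}  (accept=1 in)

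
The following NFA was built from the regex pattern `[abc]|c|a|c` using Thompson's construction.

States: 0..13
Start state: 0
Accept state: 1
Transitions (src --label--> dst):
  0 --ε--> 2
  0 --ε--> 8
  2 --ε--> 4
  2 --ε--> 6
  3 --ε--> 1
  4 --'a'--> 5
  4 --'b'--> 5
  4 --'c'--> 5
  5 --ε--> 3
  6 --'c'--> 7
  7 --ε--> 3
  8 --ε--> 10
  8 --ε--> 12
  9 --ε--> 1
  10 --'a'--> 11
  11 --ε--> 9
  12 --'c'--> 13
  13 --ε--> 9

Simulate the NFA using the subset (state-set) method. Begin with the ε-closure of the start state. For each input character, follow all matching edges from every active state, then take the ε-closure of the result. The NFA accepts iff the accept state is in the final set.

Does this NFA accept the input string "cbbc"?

Answer: REJECT

Trace:
S₀ = ε-closure({0}) = {0,2,4,6,8,10,12}
'c' @ 1: {1,3,5,7,9,13}  [accepting]
'b' @ 2: {}  — no active states
rest 'bc' ignored (set empty)
after full input: {}  (accept=1 not in)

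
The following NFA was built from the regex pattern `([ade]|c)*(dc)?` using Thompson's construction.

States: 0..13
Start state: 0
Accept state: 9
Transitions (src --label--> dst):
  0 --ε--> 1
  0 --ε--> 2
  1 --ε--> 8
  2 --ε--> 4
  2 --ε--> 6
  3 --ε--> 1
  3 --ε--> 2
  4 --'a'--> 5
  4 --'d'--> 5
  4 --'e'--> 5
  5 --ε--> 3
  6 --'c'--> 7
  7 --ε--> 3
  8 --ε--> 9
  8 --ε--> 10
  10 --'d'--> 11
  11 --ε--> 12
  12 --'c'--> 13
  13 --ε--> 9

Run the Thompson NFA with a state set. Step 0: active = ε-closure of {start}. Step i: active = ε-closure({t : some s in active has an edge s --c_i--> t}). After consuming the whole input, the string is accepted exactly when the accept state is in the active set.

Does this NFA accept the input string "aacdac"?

Answer: ACCEPT

Steps:
start: ε-closure({0}) = {0,1,2,4,6,8,9,10}
'a' @ 1: {1,2,3,4,5,6,8,9,10}  ✓accept
'a' @ 2: {1,2,3,4,5,6,8,9,10}  ✓accept
'c' @ 3: {1,2,3,4,6,7,8,9,10}  ✓accept
'd' @ 4: {1,2,3,4,5,6,8,9,10,11,12}  ✓accept
'a' @ 5: {1,2,3,4,5,6,8,9,10}  ✓accept
'c' @ 6: {1,2,3,4,6,7,8,9,10}  ✓accept
final: {1,2,3,4,6,7,8,9,10}; accept 9 in set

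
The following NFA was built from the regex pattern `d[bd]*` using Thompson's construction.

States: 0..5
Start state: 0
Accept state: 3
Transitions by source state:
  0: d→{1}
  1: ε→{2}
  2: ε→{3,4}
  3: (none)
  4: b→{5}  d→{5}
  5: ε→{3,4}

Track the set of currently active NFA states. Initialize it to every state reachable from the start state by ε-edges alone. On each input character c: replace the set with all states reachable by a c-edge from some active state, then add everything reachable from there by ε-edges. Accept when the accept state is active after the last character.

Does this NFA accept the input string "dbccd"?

initial (ε-close {0}): {0}
'd' @ 1: {1,2,3,4}  ✓accept
'b' @ 2: {3,4,5}  ✓accept
'c' @ 3: {}  — state set empty
rest 'cd' ignored (set empty)
final: {}; accept 3 not in set

Answer: REJECT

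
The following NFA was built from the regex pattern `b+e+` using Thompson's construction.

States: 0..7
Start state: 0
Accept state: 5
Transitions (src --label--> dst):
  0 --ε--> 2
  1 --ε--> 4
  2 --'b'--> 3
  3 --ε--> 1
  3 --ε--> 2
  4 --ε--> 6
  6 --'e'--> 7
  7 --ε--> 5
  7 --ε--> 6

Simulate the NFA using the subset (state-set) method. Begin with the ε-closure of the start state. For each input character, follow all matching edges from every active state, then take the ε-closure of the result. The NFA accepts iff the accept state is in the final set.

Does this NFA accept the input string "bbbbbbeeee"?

Answer: ACCEPT

Trace:
initial (ε-close {0}): {0,2}
'b' @ 1: {1,2,3,4,6}
'b' @ 2: {1,2,3,4,6}
'b' @ 3: {1,2,3,4,6}
'b' @ 4: {1,2,3,4,6}
'b' @ 5: {1,2,3,4,6}
'b' @ 6: {1,2,3,4,6}
'e' @ 7: {5,6,7}  ✓accept
'e' @ 8: {5,6,7}  ✓accept
'e' @ 9: {5,6,7}  ✓accept
'e' @ 10: {5,6,7}  ✓accept
final: {5,6,7}; accept 5 in set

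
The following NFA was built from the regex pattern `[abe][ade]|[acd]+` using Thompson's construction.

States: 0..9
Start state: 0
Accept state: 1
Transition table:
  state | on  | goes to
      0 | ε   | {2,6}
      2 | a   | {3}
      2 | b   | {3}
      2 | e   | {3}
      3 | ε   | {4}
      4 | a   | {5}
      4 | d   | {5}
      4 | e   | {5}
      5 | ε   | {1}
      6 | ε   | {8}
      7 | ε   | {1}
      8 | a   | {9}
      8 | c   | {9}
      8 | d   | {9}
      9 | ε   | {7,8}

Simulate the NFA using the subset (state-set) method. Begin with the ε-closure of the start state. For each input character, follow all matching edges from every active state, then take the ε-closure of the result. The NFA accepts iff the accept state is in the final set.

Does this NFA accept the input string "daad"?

start: ε-closure({0}) = {0,2,6,8}
'd' @ 1: {1,7,8,9}  (accept∈set)
'a' @ 2: {1,7,8,9}  (accept∈set)
'a' @ 3: {1,7,8,9}  (accept∈set)
'd' @ 4: {1,7,8,9}  (accept∈set)
end set {1,7,8,9} — state 1 in

Answer: ACCEPT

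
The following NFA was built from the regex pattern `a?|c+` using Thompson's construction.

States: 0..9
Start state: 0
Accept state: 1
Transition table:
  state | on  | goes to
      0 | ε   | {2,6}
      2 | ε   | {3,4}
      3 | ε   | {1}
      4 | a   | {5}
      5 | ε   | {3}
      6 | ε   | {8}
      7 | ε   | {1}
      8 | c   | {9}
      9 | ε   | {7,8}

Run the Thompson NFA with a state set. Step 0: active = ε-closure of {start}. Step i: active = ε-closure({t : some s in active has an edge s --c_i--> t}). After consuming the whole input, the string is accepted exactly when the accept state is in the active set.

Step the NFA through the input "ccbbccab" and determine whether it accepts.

Answer: REJECT

Trace:
S₀ = ε-closure({0}) = {0,1,2,3,4,6,8}
'c' @ 1: {1,7,8,9}  (accept∈set)
'c' @ 2: {1,7,8,9}  (accept∈set)
'b' @ 3: {}  — no active states
rest 'bccab' ignored (set empty)
final: {}; accept 1 not in set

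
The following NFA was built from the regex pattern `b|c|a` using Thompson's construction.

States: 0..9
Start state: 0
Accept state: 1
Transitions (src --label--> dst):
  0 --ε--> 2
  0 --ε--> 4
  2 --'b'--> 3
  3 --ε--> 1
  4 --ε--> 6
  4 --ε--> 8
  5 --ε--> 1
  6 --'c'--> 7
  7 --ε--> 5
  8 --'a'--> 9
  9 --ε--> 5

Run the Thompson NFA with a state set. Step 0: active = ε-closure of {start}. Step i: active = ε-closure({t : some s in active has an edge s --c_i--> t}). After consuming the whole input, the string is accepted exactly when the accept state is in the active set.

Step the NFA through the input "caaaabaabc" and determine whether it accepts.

S₀ = ε-closure({0}) = {0,2,4,6,8}
'c' @ 1: {1,5,7}  (accept∈set)
'a' @ 2: {}  — dead — no transitions
rest 'aaabaabc' ignored (set empty)
final: {}; accept 1 not in set

Answer: REJECT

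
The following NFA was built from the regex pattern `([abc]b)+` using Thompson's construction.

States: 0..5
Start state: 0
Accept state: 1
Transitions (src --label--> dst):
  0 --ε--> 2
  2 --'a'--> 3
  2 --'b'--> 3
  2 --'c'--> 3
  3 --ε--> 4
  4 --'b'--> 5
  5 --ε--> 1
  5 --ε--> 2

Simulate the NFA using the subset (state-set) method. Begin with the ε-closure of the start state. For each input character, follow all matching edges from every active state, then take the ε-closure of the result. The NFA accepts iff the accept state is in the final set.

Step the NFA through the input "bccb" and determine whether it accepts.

S₀ = ε-closure({0}) = {0,2}
'b' @ 1: {3,4}
'c' @ 2: {}  — dead — no transitions
rest 'cb' ignored (set empty)
end set {} — state 1 not in

Answer: REJECT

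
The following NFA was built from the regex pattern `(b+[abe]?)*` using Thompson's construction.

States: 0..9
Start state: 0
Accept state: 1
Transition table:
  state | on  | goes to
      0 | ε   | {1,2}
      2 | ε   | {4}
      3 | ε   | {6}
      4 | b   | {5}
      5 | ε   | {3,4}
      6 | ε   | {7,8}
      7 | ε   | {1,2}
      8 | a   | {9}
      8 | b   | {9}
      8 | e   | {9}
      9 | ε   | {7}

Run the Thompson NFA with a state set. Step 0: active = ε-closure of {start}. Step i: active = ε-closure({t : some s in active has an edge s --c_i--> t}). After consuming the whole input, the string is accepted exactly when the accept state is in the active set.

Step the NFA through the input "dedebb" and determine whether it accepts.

Answer: REJECT

Trace:
start: ε-closure({0}) = {0,1,2,4}
'd' @ 1: {}  — no active states
rest 'edebb' ignored (set empty)
final: {}; accept 1 not in set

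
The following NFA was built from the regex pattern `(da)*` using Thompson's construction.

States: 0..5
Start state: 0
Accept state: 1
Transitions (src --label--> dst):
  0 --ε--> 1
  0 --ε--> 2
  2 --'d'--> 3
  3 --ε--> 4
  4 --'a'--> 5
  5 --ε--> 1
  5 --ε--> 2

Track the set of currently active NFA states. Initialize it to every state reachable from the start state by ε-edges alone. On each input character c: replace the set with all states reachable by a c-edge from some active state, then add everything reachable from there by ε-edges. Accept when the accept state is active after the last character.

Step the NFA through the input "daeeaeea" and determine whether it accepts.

Answer: REJECT

Steps:
start: ε-closure({0}) = {0,1,2}
'd' @ 1: {3,4}
'a' @ 2: {1,2,5}  (accept∈set)
'e' @ 3: {}  — dead — no transitions
rest 'eaeea' ignored (set empty)
after full input: {}  (accept=1 not in)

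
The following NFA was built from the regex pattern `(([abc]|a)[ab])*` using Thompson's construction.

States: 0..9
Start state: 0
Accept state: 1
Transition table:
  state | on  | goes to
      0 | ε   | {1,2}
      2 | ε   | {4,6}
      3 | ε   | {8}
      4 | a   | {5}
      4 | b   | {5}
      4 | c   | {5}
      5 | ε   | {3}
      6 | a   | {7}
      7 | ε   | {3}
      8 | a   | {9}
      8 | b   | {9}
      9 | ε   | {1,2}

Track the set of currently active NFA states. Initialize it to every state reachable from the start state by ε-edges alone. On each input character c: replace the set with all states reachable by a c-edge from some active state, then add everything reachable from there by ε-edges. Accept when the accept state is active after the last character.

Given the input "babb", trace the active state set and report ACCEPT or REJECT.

Answer: ACCEPT

Derivation:
S₀ = ε-closure({0}) = {0,1,2,4,6}
'b' @ 1: {3,5,8}
'a' @ 2: {1,2,4,6,9}  [accepting]
'b' @ 3: {3,5,8}
'b' @ 4: {1,2,4,6,9}  [accepting]
end set {1,2,4,6,9} — state 1 in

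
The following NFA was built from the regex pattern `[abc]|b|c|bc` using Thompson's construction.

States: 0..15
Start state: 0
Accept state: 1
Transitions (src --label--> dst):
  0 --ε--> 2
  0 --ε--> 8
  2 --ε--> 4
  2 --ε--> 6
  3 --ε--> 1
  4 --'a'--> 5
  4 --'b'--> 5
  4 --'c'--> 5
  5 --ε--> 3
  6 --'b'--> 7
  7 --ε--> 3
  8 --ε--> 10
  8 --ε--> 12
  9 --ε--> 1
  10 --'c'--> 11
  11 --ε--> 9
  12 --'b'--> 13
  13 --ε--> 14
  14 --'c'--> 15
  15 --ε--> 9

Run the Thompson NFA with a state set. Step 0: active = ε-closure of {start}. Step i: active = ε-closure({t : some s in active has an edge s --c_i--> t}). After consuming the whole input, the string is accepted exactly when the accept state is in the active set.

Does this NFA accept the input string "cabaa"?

Answer: REJECT

Derivation:
start: ε-closure({0}) = {0,2,4,6,8,10,12}
'c' @ 1: {1,3,5,9,11}  [accepting]
'a' @ 2: {}  — state set empty
rest 'baa' ignored (set empty)
after full input: {}  (accept=1 not in)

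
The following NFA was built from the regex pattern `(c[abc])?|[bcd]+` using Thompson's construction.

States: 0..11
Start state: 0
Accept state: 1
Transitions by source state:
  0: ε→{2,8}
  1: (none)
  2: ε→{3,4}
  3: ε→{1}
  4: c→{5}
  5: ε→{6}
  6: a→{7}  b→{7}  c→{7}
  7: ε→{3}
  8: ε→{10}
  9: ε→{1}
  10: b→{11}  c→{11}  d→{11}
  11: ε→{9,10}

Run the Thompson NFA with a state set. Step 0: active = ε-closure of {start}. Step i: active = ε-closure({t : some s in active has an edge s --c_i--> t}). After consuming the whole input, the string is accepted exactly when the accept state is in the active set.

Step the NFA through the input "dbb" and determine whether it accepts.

Answer: ACCEPT

Steps:
start: ε-closure({0}) = {0,1,2,3,4,8,10}
'd' @ 1: {1,9,10,11}  ✓accept
'b' @ 2: {1,9,10,11}  ✓accept
'b' @ 3: {1,9,10,11}  ✓accept
final: {1,9,10,11}; accept 1 in set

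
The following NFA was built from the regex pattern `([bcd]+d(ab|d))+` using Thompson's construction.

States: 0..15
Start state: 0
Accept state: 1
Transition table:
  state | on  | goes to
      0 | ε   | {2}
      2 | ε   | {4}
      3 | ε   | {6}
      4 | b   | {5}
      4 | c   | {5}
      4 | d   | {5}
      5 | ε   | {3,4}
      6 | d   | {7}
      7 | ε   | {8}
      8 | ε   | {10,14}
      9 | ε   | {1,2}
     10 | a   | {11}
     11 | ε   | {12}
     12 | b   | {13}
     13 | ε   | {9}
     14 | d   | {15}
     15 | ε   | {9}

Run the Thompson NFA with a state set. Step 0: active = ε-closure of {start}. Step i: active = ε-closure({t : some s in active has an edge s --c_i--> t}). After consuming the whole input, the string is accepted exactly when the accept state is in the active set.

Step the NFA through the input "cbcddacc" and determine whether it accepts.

Answer: REJECT

Derivation:
initial (ε-close {0}): {0,2,4}
'c' @ 1: {3,4,5,6}
'b' @ 2: {3,4,5,6}
'c' @ 3: {3,4,5,6}
'd' @ 4: {3,4,5,6,7,8,10,14}
'd' @ 5: {1,2,3,4,5,6,7,8,9,10,14,15}  (accept∈set)
'a' @ 6: {11,12}
'c' @ 7: {}  — dead — no transitions
rest 'c' ignored (set empty)
after full input: {}  (accept=1 not in)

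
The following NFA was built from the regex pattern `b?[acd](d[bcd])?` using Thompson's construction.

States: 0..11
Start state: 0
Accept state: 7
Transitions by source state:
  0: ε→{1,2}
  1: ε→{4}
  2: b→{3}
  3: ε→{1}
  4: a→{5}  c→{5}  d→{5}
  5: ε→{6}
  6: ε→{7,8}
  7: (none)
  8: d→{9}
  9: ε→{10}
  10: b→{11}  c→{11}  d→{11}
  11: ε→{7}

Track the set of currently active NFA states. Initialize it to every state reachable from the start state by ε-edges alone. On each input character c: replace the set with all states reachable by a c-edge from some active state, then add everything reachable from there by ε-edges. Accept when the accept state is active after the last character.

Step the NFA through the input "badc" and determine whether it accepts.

Answer: ACCEPT

Steps:
S₀ = ε-closure({0}) = {0,1,2,4}
'b' @ 1: {1,3,4}
'a' @ 2: {5,6,7,8}  ✓accept
'd' @ 3: {9,10}
'c' @ 4: {7,11}  ✓accept
end set {7,11} — state 7 in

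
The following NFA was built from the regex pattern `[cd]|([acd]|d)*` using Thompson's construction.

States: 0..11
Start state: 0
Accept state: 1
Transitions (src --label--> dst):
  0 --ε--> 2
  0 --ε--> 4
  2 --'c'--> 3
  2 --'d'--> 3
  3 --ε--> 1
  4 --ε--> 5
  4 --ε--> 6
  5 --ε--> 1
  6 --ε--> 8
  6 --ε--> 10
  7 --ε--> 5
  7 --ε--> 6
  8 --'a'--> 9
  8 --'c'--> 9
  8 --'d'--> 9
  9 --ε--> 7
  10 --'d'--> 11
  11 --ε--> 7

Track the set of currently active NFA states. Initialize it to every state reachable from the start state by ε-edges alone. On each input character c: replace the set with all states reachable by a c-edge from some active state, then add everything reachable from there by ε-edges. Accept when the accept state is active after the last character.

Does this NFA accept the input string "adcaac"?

Answer: ACCEPT

Steps:
initial (ε-close {0}): {0,1,2,4,5,6,8,10}
'a' @ 1: {1,5,6,7,8,9,10}  ✓accept
'd' @ 2: {1,5,6,7,8,9,10,11}  ✓accept
'c' @ 3: {1,5,6,7,8,9,10}  ✓accept
'a' @ 4: {1,5,6,7,8,9,10}  ✓accept
'a' @ 5: {1,5,6,7,8,9,10}  ✓accept
'c' @ 6: {1,5,6,7,8,9,10}  ✓accept
after full input: {1,5,6,7,8,9,10}  (accept=1 in)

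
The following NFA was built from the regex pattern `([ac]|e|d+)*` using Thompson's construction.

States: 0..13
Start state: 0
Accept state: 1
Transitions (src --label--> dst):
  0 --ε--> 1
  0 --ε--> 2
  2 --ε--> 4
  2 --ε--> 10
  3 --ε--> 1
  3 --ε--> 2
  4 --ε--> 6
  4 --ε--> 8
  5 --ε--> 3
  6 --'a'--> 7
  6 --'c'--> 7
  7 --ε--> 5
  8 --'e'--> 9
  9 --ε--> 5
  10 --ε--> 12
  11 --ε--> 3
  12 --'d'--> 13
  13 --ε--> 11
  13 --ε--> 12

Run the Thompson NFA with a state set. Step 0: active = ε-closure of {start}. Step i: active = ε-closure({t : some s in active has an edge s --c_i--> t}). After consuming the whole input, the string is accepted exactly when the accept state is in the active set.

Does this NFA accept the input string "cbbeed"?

Answer: REJECT

Steps:
initial (ε-close {0}): {0,1,2,4,6,8,10,12}
'c' @ 1: {1,2,3,4,5,6,7,8,10,12}  [accepting]
'b' @ 2: {}  — state set empty
rest 'beed' ignored (set empty)
after full input: {}  (accept=1 not in)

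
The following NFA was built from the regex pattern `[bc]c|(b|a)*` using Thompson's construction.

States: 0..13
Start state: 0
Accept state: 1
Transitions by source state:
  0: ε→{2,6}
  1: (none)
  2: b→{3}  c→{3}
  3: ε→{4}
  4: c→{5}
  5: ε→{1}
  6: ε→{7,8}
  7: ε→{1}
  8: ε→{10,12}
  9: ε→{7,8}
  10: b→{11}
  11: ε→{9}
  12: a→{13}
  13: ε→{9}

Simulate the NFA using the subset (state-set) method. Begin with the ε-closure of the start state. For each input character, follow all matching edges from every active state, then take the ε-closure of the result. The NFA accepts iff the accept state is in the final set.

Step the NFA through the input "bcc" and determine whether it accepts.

Answer: REJECT

Trace:
S₀ = ε-closure({0}) = {0,1,2,6,7,8,10,12}
'b' @ 1: {1,3,4,7,8,9,10,11,12}  ✓accept
'c' @ 2: {1,5}  ✓accept
'c' @ 3: {}  — dead — no transitions
after full input: {}  (accept=1 not in)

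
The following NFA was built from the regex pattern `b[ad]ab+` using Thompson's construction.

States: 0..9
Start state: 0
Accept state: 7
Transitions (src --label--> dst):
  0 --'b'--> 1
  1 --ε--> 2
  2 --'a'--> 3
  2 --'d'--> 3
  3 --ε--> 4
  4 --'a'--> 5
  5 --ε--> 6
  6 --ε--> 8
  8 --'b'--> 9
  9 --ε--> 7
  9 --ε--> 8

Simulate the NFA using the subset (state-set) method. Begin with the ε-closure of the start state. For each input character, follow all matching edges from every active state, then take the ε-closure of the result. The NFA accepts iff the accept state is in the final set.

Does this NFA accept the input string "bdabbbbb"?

Answer: ACCEPT

Steps:
start: ε-closure({0}) = {0}
'b' @ 1: {1,2}
'd' @ 2: {3,4}
'a' @ 3: {5,6,8}
'b' @ 4: {7,8,9}  [accepting]
'b' @ 5: {7,8,9}  [accepting]
'b' @ 6: {7,8,9}  [accepting]
'b' @ 7: {7,8,9}  [accepting]
'b' @ 8: {7,8,9}  [accepting]
after full input: {7,8,9}  (accept=7 in)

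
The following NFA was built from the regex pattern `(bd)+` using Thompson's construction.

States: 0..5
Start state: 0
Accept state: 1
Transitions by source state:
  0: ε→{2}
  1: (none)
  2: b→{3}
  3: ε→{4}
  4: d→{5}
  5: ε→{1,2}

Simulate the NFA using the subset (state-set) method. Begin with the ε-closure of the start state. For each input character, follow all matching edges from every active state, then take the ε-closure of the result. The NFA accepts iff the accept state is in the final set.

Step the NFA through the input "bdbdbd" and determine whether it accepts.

Answer: ACCEPT

Steps:
S₀ = ε-closure({0}) = {0,2}
'b' @ 1: {3,4}
'd' @ 2: {1,2,5}  ✓accept
'b' @ 3: {3,4}
'd' @ 4: {1,2,5}  ✓accept
'b' @ 5: {3,4}
'd' @ 6: {1,2,5}  ✓accept
end set {1,2,5} — state 1 in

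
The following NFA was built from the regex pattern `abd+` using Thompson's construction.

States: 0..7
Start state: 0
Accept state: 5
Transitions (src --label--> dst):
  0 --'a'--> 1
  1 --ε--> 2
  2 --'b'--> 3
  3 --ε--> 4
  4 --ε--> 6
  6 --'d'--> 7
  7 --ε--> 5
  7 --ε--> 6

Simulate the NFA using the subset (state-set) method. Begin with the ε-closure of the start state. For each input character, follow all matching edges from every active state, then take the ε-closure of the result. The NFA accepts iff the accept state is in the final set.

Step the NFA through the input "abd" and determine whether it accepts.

S₀ = ε-closure({0}) = {0}
'a' @ 1: {1,2}
'b' @ 2: {3,4,6}
'd' @ 3: {5,6,7}  (accept∈set)
after full input: {5,6,7}  (accept=5 in)

Answer: ACCEPT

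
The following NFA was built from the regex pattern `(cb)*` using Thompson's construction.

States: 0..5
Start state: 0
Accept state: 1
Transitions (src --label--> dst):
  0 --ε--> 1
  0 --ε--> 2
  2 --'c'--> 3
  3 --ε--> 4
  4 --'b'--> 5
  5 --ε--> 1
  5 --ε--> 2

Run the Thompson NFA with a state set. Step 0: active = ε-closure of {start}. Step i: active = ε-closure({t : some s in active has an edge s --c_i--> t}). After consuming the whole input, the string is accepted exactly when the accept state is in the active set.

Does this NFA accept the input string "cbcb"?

start: ε-closure({0}) = {0,1,2}
'c' @ 1: {3,4}
'b' @ 2: {1,2,5}  [accepting]
'c' @ 3: {3,4}
'b' @ 4: {1,2,5}  [accepting]
final: {1,2,5}; accept 1 in set

Answer: ACCEPT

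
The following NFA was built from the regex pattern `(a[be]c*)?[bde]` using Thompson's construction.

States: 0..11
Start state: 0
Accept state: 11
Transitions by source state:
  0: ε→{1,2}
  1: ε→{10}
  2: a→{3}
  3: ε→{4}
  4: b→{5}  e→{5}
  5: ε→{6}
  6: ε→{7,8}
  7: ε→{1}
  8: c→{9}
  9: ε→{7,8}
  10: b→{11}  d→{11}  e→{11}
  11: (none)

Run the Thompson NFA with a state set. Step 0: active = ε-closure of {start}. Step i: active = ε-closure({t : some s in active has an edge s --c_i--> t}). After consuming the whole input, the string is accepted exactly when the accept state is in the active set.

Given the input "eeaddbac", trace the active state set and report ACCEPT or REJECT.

S₀ = ε-closure({0}) = {0,1,2,10}
'e' @ 1: {11}  (accept∈set)
'e' @ 2: {}  — no active states
rest 'addbac' ignored (set empty)
after full input: {}  (accept=11 not in)

Answer: REJECT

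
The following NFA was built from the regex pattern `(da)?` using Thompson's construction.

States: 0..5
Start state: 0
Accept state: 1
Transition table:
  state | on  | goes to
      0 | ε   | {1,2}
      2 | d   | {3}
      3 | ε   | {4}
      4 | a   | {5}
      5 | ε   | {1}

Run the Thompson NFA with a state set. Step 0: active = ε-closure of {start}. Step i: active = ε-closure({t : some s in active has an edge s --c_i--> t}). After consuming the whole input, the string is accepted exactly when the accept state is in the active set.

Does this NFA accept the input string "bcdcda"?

S₀ = ε-closure({0}) = {0,1,2}
'b' @ 1: {}  — dead — no transitions
rest 'cdcda' ignored (set empty)
final: {}; accept 1 not in set

Answer: REJECT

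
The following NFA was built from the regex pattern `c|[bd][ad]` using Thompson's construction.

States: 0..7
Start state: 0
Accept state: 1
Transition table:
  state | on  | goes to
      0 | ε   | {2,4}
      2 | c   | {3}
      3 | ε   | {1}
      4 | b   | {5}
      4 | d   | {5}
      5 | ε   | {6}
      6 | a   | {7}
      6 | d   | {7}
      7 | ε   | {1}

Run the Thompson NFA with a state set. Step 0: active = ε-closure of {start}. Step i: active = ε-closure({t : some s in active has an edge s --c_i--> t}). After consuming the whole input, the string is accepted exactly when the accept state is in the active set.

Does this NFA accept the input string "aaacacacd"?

initial (ε-close {0}): {0,2,4}
'a' @ 1: {}  — dead — no transitions
rest 'aacacacd' ignored (set empty)
after full input: {}  (accept=1 not in)

Answer: REJECT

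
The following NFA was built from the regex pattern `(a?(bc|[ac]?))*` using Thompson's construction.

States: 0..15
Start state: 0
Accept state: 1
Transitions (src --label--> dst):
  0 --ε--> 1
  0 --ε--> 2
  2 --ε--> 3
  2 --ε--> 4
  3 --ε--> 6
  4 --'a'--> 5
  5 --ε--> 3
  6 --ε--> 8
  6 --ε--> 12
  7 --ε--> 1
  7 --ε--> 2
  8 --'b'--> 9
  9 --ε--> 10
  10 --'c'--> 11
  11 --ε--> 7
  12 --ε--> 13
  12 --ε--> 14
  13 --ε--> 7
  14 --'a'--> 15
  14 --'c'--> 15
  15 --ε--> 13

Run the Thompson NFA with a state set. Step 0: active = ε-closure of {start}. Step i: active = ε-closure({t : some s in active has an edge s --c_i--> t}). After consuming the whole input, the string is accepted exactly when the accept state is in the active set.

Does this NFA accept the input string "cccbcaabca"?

S₀ = ε-closure({0}) = {0,1,2,3,4,6,7,8,12,13,14}
'c' @ 1: {1,2,3,4,6,7,8,12,13,14,15}  (accept∈set)
'c' @ 2: {1,2,3,4,6,7,8,12,13,14,15}  (accept∈set)
'c' @ 3: {1,2,3,4,6,7,8,12,13,14,15}  (accept∈set)
'b' @ 4: {9,10}
'c' @ 5: {1,2,3,4,6,7,8,11,12,13,14}  (accept∈set)
'a' @ 6: {1,2,3,4,5,6,7,8,12,13,14,15}  (accept∈set)
'a' @ 7: {1,2,3,4,5,6,7,8,12,13,14,15}  (accept∈set)
'b' @ 8: {9,10}
'c' @ 9: {1,2,3,4,6,7,8,11,12,13,14}  (accept∈set)
'a' @ 10: {1,2,3,4,5,6,7,8,12,13,14,15}  (accept∈set)
end set {1,2,3,4,5,6,7,8,12,13,14,15} — state 1 in

Answer: ACCEPT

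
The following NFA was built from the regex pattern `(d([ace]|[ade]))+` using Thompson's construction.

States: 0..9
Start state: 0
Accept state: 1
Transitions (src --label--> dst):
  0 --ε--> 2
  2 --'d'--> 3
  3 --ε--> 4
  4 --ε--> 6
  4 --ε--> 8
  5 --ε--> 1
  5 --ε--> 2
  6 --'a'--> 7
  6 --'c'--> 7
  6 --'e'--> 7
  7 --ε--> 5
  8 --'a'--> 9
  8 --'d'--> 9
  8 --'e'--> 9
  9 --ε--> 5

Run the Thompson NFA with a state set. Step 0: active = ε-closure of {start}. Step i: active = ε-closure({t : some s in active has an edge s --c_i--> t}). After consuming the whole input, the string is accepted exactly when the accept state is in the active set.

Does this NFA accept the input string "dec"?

initial (ε-close {0}): {0,2}
'd' @ 1: {3,4,6,8}
'e' @ 2: {1,2,5,7,9}  [accepting]
'c' @ 3: {}  — no active states
end set {} — state 1 not in

Answer: REJECT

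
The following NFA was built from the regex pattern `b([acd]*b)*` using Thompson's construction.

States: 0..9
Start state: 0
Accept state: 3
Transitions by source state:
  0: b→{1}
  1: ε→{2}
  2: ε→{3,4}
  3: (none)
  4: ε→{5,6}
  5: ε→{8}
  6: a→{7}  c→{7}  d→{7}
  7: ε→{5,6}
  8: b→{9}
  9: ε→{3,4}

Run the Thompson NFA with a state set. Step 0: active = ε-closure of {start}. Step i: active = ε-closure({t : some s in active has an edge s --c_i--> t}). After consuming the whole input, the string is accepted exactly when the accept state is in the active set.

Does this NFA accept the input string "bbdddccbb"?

Answer: ACCEPT

Steps:
initial (ε-close {0}): {0}
'b' @ 1: {1,2,3,4,5,6,8}  (accept∈set)
'b' @ 2: {3,4,5,6,8,9}  (accept∈set)
'd' @ 3: {5,6,7,8}
'd' @ 4: {5,6,7,8}
'd' @ 5: {5,6,7,8}
'c' @ 6: {5,6,7,8}
'c' @ 7: {5,6,7,8}
'b' @ 8: {3,4,5,6,8,9}  (accept∈set)
'b' @ 9: {3,4,5,6,8,9}  (accept∈set)
after full input: {3,4,5,6,8,9}  (accept=3 in)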